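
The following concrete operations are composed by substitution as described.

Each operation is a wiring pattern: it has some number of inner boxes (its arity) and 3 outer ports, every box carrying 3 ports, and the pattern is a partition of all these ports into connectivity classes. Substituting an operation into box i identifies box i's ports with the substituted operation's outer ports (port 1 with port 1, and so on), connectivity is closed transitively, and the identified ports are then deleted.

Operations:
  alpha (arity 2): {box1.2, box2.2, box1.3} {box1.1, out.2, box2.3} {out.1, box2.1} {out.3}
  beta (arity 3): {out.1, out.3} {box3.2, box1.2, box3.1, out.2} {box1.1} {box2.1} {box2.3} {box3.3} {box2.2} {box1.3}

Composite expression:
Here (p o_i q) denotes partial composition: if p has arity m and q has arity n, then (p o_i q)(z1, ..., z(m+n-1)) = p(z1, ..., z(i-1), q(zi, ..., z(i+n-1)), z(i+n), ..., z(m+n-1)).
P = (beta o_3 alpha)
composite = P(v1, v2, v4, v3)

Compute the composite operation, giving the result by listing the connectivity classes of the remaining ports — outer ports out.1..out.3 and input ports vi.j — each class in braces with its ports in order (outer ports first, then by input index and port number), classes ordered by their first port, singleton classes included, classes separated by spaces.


Treat the ports identified at beta as solder joints: merge, then drop.
after alpha, the pattern on (v4, v3) reads {out.1, v3.1} {out.2, v3.3, v4.1} {out.3} {v3.2, v4.2, v4.3} (out.j = its outer ports)
after beta, the pattern on (v1, v2, v4, v3) reads {out.1, out.3} {out.2, v1.2, v3.1, v3.3, v4.1} {v1.1} {v1.3} {v2.1} {v2.2} {v2.3} {v3.2, v4.2, v4.3} (out.j = its outer ports)

{out.1, out.3} {out.2, v1.2, v3.1, v3.3, v4.1} {v1.1} {v1.3} {v2.1} {v2.2} {v2.3} {v3.2, v4.2, v4.3}


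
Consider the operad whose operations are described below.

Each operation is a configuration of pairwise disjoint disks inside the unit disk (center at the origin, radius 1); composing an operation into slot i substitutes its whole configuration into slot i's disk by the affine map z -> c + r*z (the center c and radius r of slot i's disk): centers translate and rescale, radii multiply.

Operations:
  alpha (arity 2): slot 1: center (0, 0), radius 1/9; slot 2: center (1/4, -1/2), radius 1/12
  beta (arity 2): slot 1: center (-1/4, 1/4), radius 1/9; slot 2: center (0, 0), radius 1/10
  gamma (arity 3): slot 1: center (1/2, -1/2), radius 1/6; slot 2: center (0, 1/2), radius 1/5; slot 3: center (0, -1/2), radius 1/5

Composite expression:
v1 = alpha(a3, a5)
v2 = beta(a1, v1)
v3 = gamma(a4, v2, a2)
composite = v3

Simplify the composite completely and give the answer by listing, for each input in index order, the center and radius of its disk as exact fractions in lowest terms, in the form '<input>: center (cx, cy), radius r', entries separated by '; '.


Each a-disk chains the slot maps above it in gamma; radii multiply.
input a4: composing its 1 substitution step yields center (1/2, -1/2), radius 1/6
input a1: composing its 2 substitution steps yields center (-1/20, 11/20), radius 1/45
input a3: composing its 3 substitution steps yields center (0, 1/2), radius 1/450
input a5: composing its 3 substitution steps yields center (1/200, 49/100), radius 1/600
input a2: composing its 1 substitution step yields center (0, -1/2), radius 1/5

a1: center (-1/20, 11/20), radius 1/45; a2: center (0, -1/2), radius 1/5; a3: center (0, 1/2), radius 1/450; a4: center (1/2, -1/2), radius 1/6; a5: center (1/200, 49/100), radius 1/600


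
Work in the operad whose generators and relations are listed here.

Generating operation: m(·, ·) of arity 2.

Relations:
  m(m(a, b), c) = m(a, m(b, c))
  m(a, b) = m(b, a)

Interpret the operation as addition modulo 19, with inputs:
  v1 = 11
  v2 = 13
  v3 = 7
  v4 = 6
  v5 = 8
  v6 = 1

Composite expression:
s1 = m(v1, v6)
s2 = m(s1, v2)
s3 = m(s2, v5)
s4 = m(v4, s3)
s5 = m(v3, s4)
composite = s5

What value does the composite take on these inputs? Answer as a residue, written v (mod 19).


8 (mod 19)


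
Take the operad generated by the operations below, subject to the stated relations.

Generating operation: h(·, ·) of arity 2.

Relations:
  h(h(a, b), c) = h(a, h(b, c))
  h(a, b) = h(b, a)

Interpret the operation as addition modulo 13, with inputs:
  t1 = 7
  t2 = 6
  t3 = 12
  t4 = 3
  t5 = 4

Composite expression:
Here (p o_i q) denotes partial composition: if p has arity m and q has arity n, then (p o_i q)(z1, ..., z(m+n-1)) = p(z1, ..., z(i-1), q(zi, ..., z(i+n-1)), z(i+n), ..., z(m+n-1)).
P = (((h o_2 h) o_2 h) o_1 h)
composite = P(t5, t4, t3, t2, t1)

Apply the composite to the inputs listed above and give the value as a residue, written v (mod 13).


6 (mod 13)

h(t5, t4) = 7
h(t3, t2) = 5
h(h(t3, t2), t1) = 12
h(h(t5, t4), h(h(t3, t2), t1)) = 6


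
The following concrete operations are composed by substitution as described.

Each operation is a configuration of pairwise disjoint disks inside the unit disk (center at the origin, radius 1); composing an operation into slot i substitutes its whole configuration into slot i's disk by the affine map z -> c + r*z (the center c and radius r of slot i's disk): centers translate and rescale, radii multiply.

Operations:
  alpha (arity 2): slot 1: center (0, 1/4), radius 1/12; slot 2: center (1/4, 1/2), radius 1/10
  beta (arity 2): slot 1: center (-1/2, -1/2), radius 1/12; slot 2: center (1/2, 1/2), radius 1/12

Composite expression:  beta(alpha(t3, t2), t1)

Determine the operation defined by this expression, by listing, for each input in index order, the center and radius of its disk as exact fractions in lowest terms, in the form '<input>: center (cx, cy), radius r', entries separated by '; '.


t1: center (1/2, 1/2), radius 1/12; t2: center (-23/48, -11/24), radius 1/120; t3: center (-1/2, -23/48), radius 1/144

Affine substitution under beta: radii multiply and t-centers shift.
input t3: composing its 2 substitution steps yields center (-1/2, -23/48), radius 1/144
input t2: composing its 2 substitution steps yields center (-23/48, -11/24), radius 1/120
input t1: composing its 1 substitution step yields center (1/2, 1/2), radius 1/12


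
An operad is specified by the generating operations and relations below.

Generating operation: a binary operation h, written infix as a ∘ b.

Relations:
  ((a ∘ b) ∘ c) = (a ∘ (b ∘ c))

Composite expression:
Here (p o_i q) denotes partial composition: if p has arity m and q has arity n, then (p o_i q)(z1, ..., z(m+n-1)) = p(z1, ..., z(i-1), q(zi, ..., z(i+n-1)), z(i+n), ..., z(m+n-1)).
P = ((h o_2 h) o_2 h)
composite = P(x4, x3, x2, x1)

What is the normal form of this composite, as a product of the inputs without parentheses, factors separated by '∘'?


The h-tree's shape is irrelevant; the x-reading-order decides.
(x3 ∘ x2) collapses to x3 ∘ x2
((x3 ∘ x2) ∘ x1) collapses to x3 ∘ x2 ∘ x1
(x4 ∘ ((x3 ∘ x2) ∘ x1)) collapses to x4 ∘ x3 ∘ x2 ∘ x1

x4 ∘ x3 ∘ x2 ∘ x1


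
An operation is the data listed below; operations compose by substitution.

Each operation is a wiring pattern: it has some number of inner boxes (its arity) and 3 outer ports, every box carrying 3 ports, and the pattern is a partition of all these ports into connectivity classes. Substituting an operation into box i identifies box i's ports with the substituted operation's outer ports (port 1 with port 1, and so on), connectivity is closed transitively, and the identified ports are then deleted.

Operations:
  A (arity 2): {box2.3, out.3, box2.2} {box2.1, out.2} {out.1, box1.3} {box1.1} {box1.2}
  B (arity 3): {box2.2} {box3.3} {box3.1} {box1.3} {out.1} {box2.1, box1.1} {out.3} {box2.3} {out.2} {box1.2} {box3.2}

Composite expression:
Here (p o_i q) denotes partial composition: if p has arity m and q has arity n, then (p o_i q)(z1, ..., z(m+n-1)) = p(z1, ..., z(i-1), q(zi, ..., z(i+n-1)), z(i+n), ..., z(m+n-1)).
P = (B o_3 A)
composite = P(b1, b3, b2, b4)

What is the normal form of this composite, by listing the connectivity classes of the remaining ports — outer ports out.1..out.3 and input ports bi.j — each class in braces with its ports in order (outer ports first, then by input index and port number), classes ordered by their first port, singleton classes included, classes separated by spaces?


{out.1} {out.2} {out.3} {b1.1, b3.1} {b1.2} {b1.3} {b2.1} {b2.2} {b2.3} {b3.2} {b3.3} {b4.1} {b4.2, b4.3}

Reachability decides: close wires over B-identified ports.
A over (b2, b4) gives {out.1, b2.3} {out.2, b4.1} {out.3, b4.2, b4.3} {b2.1} {b2.2}, out.j being that stage's outer ports
B over (b1, b3, b2, b4) gives {out.1} {out.2} {out.3} {b1.1, b3.1} {b1.2} {b1.3} {b2.1} {b2.2} {b2.3} {b3.2} {b3.3} {b4.1} {b4.2, b4.3}, out.j being that stage's outer ports


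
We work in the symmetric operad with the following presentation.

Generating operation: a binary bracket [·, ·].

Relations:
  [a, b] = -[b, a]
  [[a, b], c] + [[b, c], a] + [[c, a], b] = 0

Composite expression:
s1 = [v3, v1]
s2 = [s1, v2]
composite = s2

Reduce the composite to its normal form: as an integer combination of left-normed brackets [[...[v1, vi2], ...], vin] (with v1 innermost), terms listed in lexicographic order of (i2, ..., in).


-[[v1, v3], v2]

Left-normed coefficients sit on the v1-initial expansion words.
Composite bracket: [[v3, v1], v2]
Under [a, b] = ab - ba we get 4 signed associative words (2^2 = 4).
Coefficients come from the v1-initial words:
  v1v3v2 (sign -1) contributes -[[v1, v3], v2]


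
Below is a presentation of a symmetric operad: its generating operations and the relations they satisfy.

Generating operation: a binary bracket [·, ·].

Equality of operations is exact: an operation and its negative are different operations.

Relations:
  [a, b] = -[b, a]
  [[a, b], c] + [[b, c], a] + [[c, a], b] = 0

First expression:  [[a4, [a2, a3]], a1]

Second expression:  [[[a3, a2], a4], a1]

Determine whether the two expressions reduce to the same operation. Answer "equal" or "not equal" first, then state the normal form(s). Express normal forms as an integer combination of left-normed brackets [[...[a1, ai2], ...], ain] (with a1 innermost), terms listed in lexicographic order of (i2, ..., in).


The first expression, normalized: [[[a1, a2], a3], a4] - [[[a1, a3], a2], a4] - [[[a1, a4], a2], a3] + [[[a1, a4], a3], a2]
The second expression, normalized: [[[a1, a2], a3], a4] - [[[a1, a3], a2], a4] - [[[a1, a4], a2], a3] + [[[a1, a4], a3], a2]
Both agree, so they are equal.

equal — both sides give [[[a1, a2], a3], a4] - [[[a1, a3], a2], a4] - [[[a1, a4], a2], a3] + [[[a1, a4], a3], a2]


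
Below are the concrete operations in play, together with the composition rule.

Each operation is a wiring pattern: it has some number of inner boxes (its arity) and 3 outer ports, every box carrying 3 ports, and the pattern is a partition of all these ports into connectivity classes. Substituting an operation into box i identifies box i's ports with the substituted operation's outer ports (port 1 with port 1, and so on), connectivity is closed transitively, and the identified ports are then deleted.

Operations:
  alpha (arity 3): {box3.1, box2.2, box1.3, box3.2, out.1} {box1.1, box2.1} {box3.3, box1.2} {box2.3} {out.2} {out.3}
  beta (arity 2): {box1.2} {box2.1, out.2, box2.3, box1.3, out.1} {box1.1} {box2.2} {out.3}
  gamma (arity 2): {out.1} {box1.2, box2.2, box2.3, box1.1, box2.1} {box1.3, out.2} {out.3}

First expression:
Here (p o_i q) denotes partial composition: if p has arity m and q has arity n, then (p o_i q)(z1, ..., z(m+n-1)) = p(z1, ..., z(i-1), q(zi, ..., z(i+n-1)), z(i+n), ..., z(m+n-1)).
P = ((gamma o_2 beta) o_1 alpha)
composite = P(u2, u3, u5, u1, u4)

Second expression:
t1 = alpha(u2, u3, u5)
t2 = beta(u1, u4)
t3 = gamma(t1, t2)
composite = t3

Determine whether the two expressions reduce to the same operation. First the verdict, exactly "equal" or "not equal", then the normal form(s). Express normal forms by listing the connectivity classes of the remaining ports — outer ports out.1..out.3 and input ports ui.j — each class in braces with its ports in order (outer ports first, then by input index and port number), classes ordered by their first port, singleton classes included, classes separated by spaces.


equal: each reduces to {out.1} {out.2} {out.3} {u1.1} {u1.2} {u1.3, u2.3, u3.2, u4.1, u4.3, u5.1, u5.2} {u2.1, u3.1} {u2.2, u5.3} {u3.3} {u4.2}

The first composite normalizes to {out.1} {out.2} {out.3} {u1.1} {u1.2} {u1.3, u2.3, u3.2, u4.1, u4.3, u5.1, u5.2} {u2.1, u3.1} {u2.2, u5.3} {u3.3} {u4.2}
The second composite normalizes to {out.1} {out.2} {out.3} {u1.1} {u1.2} {u1.3, u2.3, u3.2, u4.1, u4.3, u5.1, u5.2} {u2.1, u3.1} {u2.2, u5.3} {u3.3} {u4.2}
The forms coincide; equal.


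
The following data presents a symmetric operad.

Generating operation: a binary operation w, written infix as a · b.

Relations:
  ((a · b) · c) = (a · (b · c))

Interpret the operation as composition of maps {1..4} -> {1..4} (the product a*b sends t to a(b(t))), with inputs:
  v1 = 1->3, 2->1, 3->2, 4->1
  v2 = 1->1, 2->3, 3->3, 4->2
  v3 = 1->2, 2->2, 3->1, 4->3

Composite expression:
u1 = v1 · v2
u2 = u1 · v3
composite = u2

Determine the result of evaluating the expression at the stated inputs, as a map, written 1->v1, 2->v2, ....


(v1 · v2) = 1->3, 2->2, 3->2, 4->1
((v1 · v2) · v3) = 1->2, 2->2, 3->3, 4->2

1->2, 2->2, 3->3, 4->2


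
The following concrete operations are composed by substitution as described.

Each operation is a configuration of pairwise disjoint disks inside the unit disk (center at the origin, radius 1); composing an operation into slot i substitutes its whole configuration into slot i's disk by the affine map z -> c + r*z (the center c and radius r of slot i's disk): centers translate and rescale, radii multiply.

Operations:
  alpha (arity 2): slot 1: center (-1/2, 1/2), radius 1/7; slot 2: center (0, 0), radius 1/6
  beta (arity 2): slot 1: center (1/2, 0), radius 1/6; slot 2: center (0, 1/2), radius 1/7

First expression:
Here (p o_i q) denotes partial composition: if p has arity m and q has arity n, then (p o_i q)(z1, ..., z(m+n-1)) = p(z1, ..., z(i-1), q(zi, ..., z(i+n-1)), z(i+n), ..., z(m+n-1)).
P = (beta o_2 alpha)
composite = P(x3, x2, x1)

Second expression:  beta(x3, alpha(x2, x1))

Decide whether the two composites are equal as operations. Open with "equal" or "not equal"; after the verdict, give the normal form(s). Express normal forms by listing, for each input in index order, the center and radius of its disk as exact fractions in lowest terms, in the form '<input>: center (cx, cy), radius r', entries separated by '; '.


Normal form of the first expression: x1: center (0, 1/2), radius 1/42; x2: center (-1/14, 4/7), radius 1/49; x3: center (1/2, 0), radius 1/6
Normal form of the second expression: x1: center (0, 1/2), radius 1/42; x2: center (-1/14, 4/7), radius 1/49; x3: center (1/2, 0), radius 1/6
Same normal form: equal.

equal — both sides give x1: center (0, 1/2), radius 1/42; x2: center (-1/14, 4/7), radius 1/49; x3: center (1/2, 0), radius 1/6


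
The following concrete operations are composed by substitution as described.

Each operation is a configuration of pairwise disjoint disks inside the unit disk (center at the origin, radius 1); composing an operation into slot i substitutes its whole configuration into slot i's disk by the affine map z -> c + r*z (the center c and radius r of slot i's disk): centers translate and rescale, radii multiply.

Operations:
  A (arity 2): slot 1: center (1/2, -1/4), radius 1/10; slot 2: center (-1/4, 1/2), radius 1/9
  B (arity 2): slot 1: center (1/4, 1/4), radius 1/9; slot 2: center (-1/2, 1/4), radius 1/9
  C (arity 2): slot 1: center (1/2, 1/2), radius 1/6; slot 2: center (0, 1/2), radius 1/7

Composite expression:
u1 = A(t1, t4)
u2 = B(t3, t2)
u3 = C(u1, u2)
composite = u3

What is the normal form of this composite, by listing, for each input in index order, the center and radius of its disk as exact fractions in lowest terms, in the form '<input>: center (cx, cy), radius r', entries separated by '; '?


t1: center (7/12, 11/24), radius 1/60; t2: center (-1/14, 15/28), radius 1/63; t3: center (1/28, 15/28), radius 1/63; t4: center (11/24, 7/12), radius 1/54


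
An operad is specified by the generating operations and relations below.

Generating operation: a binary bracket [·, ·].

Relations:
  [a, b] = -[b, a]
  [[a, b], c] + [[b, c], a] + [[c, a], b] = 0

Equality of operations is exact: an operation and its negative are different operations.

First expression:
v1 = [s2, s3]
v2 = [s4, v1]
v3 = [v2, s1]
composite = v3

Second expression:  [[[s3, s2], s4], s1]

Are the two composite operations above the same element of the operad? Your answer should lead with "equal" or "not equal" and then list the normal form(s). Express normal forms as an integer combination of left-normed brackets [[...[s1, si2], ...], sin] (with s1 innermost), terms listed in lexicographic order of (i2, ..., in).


Reducing the first expression gives [[[s1, s2], s3], s4] - [[[s1, s3], s2], s4] - [[[s1, s4], s2], s3] + [[[s1, s4], s3], s2]
Reducing the second expression gives [[[s1, s2], s3], s4] - [[[s1, s3], s2], s4] - [[[s1, s4], s2], s3] + [[[s1, s4], s3], s2]
The forms coincide; equal.

equal; both compose to [[[s1, s2], s3], s4] - [[[s1, s3], s2], s4] - [[[s1, s4], s2], s3] + [[[s1, s4], s3], s2]


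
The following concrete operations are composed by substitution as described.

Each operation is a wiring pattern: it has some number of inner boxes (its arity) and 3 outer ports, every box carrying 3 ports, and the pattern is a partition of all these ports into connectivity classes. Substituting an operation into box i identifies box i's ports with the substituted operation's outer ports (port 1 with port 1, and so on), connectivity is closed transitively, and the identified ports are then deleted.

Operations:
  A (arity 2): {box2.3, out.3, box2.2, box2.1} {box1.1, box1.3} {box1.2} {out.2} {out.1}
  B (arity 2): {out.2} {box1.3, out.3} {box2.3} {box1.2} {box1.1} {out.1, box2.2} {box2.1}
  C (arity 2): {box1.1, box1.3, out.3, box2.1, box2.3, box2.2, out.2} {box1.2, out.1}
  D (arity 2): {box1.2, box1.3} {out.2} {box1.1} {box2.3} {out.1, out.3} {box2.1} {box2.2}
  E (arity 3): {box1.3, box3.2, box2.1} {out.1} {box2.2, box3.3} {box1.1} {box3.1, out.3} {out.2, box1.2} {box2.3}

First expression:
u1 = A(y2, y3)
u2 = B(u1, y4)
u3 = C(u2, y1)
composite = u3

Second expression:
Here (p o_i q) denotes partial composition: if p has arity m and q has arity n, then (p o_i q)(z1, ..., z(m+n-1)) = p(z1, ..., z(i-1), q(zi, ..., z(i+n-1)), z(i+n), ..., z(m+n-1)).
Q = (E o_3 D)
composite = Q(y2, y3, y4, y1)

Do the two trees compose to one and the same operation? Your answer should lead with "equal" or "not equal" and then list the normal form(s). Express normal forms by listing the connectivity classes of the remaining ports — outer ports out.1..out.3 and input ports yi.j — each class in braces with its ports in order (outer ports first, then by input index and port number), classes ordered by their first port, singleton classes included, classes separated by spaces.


not equal; first: {out.1} {out.2, out.3, y1.1, y1.2, y1.3, y3.1, y3.2, y3.3, y4.2} {y2.1, y2.3} {y2.2} {y4.1} {y4.3}; second: {out.1} {out.2, y2.2} {out.3, y3.2} {y1.1} {y1.2} {y1.3} {y2.1} {y2.3, y3.1} {y3.3} {y4.1} {y4.2, y4.3}

The first composite normalizes to {out.1} {out.2, out.3, y1.1, y1.2, y1.3, y3.1, y3.2, y3.3, y4.2} {y2.1, y2.3} {y2.2} {y4.1} {y4.3}
The second composite normalizes to {out.1} {out.2, y2.2} {out.3, y3.2} {y1.1} {y1.2} {y1.3} {y2.1} {y2.3, y3.1} {y3.3} {y4.1} {y4.2, y4.3}
Distinct normal forms: not equal.


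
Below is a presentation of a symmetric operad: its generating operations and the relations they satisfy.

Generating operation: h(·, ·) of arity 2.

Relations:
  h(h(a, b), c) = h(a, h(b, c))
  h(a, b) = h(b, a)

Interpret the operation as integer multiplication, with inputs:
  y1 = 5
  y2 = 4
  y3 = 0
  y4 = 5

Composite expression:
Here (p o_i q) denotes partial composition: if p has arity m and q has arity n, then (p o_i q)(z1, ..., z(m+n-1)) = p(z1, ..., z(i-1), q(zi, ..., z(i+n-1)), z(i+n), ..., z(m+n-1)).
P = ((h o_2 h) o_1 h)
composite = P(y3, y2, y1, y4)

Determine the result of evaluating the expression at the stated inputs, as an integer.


0


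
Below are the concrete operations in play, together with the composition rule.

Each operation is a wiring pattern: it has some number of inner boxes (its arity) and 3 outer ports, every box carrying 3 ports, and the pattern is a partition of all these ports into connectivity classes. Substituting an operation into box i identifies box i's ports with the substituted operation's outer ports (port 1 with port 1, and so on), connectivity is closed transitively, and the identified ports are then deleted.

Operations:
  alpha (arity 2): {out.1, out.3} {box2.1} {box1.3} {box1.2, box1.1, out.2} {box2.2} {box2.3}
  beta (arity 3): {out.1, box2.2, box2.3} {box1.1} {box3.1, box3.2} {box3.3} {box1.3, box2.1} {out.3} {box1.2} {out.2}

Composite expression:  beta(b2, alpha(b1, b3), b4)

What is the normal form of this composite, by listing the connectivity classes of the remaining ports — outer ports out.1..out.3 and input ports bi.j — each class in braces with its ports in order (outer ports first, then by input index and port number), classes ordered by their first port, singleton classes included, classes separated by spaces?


Two ports join when wires chain via beta-identified ports.
composing alpha on (b1, b3), with out.j its own outer ports: {out.1, out.3} {out.2, b1.1, b1.2} {b1.3} {b3.1} {b3.2} {b3.3}
composing beta on (b2, b1, b3, b4), with out.j its own outer ports: {out.1, b1.1, b1.2, b2.3} {out.2} {out.3} {b1.3} {b2.1} {b2.2} {b3.1} {b3.2} {b3.3} {b4.1, b4.2} {b4.3}

{out.1, b1.1, b1.2, b2.3} {out.2} {out.3} {b1.3} {b2.1} {b2.2} {b3.1} {b3.2} {b3.3} {b4.1, b4.2} {b4.3}


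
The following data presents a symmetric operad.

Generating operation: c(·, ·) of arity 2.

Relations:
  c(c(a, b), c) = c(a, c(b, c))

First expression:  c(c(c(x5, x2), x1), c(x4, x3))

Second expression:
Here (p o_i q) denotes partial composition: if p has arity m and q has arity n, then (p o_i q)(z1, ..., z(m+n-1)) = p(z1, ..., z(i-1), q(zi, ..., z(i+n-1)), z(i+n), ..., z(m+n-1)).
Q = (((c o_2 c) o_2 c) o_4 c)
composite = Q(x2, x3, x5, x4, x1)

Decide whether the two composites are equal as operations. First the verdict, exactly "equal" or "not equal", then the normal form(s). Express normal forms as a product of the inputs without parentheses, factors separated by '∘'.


not equal — first x5 ∘ x2 ∘ x1 ∘ x4 ∘ x3, second x2 ∘ x3 ∘ x5 ∘ x4 ∘ x1

The first expression, normalized: x5 ∘ x2 ∘ x1 ∘ x4 ∘ x3
The second expression, normalized: x2 ∘ x3 ∘ x5 ∘ x4 ∘ x1
They disagree, so not equal.


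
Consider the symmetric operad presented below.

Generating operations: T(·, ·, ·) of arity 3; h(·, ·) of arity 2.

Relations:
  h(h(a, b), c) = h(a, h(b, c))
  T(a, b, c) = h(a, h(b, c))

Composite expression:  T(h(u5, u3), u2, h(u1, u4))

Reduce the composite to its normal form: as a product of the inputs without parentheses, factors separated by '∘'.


u5 ∘ u3 ∘ u2 ∘ u1 ∘ u4

All parenthesizations of T agree; list the u-inputs left to right.
h(u5, u3) unparenthesizes to u5 ∘ u3
h(u1, u4) unparenthesizes to u1 ∘ u4
T(h(u5, u3), u2, h(u1, u4)) unparenthesizes to u5 ∘ u3 ∘ u2 ∘ u1 ∘ u4


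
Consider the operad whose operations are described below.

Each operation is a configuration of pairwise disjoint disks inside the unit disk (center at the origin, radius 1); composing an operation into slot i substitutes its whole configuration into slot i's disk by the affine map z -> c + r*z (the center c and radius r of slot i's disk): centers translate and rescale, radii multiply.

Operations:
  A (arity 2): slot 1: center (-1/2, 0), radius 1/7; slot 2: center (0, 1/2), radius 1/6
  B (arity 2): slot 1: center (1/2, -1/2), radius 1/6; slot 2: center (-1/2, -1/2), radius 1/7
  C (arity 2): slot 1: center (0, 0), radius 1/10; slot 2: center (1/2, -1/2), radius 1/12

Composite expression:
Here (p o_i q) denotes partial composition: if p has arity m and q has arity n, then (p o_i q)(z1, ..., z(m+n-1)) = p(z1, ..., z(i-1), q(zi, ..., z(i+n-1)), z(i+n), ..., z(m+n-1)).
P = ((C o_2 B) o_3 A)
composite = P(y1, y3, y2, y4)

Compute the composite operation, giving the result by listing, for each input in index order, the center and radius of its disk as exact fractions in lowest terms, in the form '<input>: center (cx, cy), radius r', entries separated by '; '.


y1: center (0, 0), radius 1/10; y2: center (19/42, -13/24), radius 1/588; y3: center (13/24, -13/24), radius 1/72; y4: center (11/24, -15/28), radius 1/504

Follow each y-input down from C: c' goes to c + r*c', radius to r*r'.
input y1: applying the 1 nested substitution gives center (0, 0), radius 1/10
input y3: applying the 2 nested substitutions gives center (13/24, -13/24), radius 1/72
input y2: applying the 3 nested substitutions gives center (19/42, -13/24), radius 1/588
input y4: applying the 3 nested substitutions gives center (11/24, -15/28), radius 1/504


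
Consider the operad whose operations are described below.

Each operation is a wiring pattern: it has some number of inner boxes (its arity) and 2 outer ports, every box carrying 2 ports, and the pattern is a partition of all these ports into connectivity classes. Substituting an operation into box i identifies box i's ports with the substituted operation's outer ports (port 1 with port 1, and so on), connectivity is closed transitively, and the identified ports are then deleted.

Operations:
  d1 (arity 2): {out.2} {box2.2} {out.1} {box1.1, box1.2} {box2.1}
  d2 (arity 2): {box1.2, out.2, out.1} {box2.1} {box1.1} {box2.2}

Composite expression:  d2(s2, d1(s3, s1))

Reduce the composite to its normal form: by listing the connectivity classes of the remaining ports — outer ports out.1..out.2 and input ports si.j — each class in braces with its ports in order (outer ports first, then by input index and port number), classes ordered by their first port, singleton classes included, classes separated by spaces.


{out.1, out.2, s2.2} {s1.1} {s1.2} {s2.1} {s3.1, s3.2}

After gluing at d2, chains via deleted ports link the s-ports.
after d1, the pattern on (s3, s1) reads {out.1} {out.2} {s1.1} {s1.2} {s3.1, s3.2} (out.j = its outer ports)
after d2, the pattern on (s2, s3, s1) reads {out.1, out.2, s2.2} {s1.1} {s1.2} {s2.1} {s3.1, s3.2} (out.j = its outer ports)


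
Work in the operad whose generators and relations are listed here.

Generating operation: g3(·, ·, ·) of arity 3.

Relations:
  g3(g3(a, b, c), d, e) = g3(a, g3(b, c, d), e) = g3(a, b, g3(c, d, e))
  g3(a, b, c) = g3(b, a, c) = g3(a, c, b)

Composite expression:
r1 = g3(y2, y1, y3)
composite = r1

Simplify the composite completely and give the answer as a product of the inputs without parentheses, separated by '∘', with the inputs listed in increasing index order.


y1 ∘ y2 ∘ y3


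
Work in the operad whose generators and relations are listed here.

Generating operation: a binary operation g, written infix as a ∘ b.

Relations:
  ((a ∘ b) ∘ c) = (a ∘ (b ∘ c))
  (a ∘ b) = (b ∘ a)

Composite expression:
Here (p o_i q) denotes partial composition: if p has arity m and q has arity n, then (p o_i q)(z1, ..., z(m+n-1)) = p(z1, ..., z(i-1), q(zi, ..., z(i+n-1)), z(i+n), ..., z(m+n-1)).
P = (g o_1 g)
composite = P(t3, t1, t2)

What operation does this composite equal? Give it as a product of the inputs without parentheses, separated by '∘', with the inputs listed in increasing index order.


t1 ∘ t2 ∘ t3

Any arrangement under g is one operation, so sort the t-inputs.
(t3 ∘ t1) reduces to t3 ∘ t1
((t3 ∘ t1) ∘ t2) reduces to t3 ∘ t1 ∘ t2
sorting the factors by input index: t1 ∘ t2 ∘ t3


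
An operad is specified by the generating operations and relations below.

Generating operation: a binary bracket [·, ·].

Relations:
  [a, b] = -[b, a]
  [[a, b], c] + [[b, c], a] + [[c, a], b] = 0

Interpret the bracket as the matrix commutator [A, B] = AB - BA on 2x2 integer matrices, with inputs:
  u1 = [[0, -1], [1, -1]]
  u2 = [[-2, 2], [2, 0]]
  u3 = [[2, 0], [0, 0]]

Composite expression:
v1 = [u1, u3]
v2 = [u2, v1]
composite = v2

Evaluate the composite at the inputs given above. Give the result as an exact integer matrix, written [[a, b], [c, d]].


[[0, -4], [4, 0]]

[u1, u3] = [[0, 2], [2, 0]]
[u2, [u1, u3]] = [[0, -4], [4, 0]]


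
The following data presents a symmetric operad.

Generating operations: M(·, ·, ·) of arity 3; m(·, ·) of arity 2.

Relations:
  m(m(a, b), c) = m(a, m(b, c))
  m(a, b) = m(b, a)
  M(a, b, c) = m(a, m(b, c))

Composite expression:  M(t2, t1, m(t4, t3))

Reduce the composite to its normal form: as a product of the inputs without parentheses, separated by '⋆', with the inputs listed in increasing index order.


t1 ⋆ t2 ⋆ t3 ⋆ t4

Reordering under M is free, so list the t-inputs canonically.
m(t4, t3) flattens to t4 ⋆ t3
M(t2, t1, m(t4, t3)) flattens to t2 ⋆ t1 ⋆ t4 ⋆ t3
commutativity sorts the factors: t1 ⋆ t2 ⋆ t3 ⋆ t4


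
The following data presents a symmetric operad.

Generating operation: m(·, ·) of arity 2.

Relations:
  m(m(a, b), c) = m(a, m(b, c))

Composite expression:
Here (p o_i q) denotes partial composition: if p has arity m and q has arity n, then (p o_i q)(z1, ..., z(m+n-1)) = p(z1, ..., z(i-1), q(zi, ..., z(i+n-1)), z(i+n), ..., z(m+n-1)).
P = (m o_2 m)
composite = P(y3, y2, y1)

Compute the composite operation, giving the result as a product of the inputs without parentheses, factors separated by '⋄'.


y3 ⋄ y2 ⋄ y1


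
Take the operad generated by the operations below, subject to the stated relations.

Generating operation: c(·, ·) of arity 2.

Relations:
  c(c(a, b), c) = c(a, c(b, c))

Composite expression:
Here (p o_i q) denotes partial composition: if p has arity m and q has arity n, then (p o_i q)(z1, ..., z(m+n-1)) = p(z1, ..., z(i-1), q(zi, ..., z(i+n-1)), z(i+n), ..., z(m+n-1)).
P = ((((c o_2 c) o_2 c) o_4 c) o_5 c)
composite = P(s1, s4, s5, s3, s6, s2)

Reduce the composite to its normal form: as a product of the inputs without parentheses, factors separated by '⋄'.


s1 ⋄ s4 ⋄ s5 ⋄ s3 ⋄ s6 ⋄ s2

Key point: c is associative — brackets drop, the s-order remains.
c(s4, s5) spells out as s4 ⋄ s5
c(s6, s2) spells out as s6 ⋄ s2
c(s3, c(s6, s2)) spells out as s3 ⋄ s6 ⋄ s2
c(c(s4, s5), c(s3, c(s6, s2))) spells out as s4 ⋄ s5 ⋄ s3 ⋄ s6 ⋄ s2
c(s1, c(c(s4, s5), c(s3, c(s6, s2)))) spells out as s1 ⋄ s4 ⋄ s5 ⋄ s3 ⋄ s6 ⋄ s2


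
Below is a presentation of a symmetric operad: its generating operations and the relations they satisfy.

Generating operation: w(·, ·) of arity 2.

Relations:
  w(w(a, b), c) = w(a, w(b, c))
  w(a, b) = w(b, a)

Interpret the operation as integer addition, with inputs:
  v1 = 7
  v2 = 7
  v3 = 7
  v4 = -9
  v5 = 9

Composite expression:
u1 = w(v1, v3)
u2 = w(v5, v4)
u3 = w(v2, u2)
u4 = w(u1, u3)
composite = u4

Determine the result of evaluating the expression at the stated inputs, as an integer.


21


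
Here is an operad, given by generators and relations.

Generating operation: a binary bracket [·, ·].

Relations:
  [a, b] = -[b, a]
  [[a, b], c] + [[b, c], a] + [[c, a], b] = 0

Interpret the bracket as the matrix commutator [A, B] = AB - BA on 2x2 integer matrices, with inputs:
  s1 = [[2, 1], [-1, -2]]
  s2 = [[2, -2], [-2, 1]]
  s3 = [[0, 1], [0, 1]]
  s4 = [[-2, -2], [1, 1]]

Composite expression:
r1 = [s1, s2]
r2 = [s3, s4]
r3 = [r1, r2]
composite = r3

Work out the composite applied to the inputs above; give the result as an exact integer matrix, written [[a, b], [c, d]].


[[-44, -22], [22, 44]]

[s1, s2] = [[-4, -9], [7, 4]]
[s3, s4] = [[1, 5], [1, -1]]
[[s1, s2], [s3, s4]] = [[-44, -22], [22, 44]]


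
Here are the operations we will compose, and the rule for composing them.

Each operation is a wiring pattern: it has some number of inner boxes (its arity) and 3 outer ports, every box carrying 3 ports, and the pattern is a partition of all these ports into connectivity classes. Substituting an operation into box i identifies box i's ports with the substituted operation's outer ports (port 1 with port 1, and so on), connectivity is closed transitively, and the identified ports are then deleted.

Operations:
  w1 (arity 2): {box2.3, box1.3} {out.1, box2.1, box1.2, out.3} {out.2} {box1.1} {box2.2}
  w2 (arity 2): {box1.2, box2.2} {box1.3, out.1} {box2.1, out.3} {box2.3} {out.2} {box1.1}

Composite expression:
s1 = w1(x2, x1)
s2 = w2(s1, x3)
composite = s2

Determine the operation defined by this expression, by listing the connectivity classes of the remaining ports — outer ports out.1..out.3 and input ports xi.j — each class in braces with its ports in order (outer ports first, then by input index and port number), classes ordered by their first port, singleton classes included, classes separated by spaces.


{out.1, x1.1, x2.2} {out.2} {out.3, x3.1} {x1.2} {x1.3, x2.3} {x2.1} {x3.2} {x3.3}

Treat the ports identified at w2 as solder joints: merge, then drop.
after w1, the pattern on (x2, x1) reads {out.1, out.3, x1.1, x2.2} {out.2} {x1.2} {x1.3, x2.3} {x2.1} (out.j = its outer ports)
after w2, the pattern on (x2, x1, x3) reads {out.1, x1.1, x2.2} {out.2} {out.3, x3.1} {x1.2} {x1.3, x2.3} {x2.1} {x3.2} {x3.3} (out.j = its outer ports)


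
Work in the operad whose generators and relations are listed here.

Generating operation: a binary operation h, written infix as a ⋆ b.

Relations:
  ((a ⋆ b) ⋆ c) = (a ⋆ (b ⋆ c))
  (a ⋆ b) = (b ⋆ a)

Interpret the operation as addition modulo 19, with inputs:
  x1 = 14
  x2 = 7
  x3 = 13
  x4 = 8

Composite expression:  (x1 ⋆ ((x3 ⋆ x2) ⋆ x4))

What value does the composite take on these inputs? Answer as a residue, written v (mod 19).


4 (mod 19)

(x3 ⋆ x2) = 1
((x3 ⋆ x2) ⋆ x4) = 9
(x1 ⋆ ((x3 ⋆ x2) ⋆ x4)) = 4


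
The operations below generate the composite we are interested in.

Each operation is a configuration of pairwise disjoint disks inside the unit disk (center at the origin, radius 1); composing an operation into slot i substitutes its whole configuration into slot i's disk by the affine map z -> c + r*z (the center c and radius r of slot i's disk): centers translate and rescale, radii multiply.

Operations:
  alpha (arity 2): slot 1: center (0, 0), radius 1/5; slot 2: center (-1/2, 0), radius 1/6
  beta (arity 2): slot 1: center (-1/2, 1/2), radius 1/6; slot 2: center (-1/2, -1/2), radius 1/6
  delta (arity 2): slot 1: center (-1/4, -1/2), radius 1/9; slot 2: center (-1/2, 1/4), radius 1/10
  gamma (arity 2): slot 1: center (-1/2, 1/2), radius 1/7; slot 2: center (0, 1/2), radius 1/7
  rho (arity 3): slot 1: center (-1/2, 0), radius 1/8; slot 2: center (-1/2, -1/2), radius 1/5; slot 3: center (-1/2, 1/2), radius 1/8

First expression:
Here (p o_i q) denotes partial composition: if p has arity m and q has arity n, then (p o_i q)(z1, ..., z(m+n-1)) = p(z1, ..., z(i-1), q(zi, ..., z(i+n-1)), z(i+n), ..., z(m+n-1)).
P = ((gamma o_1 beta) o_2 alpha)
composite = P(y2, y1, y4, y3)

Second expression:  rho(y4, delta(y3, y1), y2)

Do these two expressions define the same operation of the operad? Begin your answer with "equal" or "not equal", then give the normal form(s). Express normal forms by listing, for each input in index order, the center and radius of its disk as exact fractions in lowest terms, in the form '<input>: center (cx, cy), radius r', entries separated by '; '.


not equal; first: y1: center (-4/7, 3/7), radius 1/210; y2: center (-4/7, 4/7), radius 1/42; y3: center (0, 1/2), radius 1/7; y4: center (-7/12, 3/7), radius 1/252; second: y1: center (-3/5, -9/20), radius 1/50; y2: center (-1/2, 1/2), radius 1/8; y3: center (-11/20, -3/5), radius 1/45; y4: center (-1/2, 0), radius 1/8

The first expression, normalized: y1: center (-4/7, 3/7), radius 1/210; y2: center (-4/7, 4/7), radius 1/42; y3: center (0, 1/2), radius 1/7; y4: center (-7/12, 3/7), radius 1/252
The second expression, normalized: y1: center (-3/5, -9/20), radius 1/50; y2: center (-1/2, 1/2), radius 1/8; y3: center (-11/20, -3/5), radius 1/45; y4: center (-1/2, 0), radius 1/8
They disagree, so not equal.


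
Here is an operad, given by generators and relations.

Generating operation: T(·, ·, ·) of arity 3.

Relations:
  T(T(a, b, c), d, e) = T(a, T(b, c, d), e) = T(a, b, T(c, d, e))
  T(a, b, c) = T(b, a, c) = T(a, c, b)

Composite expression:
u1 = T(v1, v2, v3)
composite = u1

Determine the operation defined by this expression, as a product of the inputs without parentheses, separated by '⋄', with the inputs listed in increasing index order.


v1 ⋄ v2 ⋄ v3

Key point: T commutes, so take the v-inputs in any fixed order.
T(v1, v2, v3) reduces to v1 ⋄ v2 ⋄ v3
rearranged into index order: v1 ⋄ v2 ⋄ v3


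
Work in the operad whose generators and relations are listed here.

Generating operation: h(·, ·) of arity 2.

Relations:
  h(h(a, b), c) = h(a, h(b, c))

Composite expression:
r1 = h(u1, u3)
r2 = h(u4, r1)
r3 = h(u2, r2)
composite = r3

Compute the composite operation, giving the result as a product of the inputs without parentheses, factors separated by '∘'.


u2 ∘ u4 ∘ u1 ∘ u3


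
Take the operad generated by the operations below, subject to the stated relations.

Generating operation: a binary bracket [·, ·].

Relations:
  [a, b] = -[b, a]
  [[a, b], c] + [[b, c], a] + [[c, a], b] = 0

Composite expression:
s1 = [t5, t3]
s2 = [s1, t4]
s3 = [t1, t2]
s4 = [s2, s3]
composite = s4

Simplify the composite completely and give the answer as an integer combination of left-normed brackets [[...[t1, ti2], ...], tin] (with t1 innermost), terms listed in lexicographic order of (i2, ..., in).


Antisymmetry and Jacobi reduce to t1-anchored left-normed brackets.
Composite bracket: [[[t5, t3], t4], [t1, t2]]
Applying ab - ba throughout gives 16 signed words (2^4 = 16).
Keep just the words that open with t1:
  sign of t1t2t3t5t4 is +1, so it contributes +[[[[t1, t2], t3], t5], t4]
  sign of t1t2t4t3t5 is -1, so it contributes -[[[[t1, t2], t4], t3], t5]
  sign of t1t2t4t5t3 is +1, so it contributes +[[[[t1, t2], t4], t5], t3]
  sign of t1t2t5t3t4 is -1, so it contributes -[[[[t1, t2], t5], t3], t4]

[[[[t1, t2], t3], t5], t4] - [[[[t1, t2], t4], t3], t5] + [[[[t1, t2], t4], t5], t3] - [[[[t1, t2], t5], t3], t4]


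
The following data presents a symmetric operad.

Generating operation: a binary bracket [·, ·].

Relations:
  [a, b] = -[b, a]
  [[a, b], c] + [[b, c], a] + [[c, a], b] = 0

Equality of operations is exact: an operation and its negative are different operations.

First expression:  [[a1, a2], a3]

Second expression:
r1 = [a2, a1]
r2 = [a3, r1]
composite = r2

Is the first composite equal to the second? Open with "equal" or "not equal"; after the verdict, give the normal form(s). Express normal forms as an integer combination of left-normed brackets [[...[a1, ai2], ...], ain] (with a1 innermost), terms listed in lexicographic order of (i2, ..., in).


equal; the common form is [[a1, a2], a3]


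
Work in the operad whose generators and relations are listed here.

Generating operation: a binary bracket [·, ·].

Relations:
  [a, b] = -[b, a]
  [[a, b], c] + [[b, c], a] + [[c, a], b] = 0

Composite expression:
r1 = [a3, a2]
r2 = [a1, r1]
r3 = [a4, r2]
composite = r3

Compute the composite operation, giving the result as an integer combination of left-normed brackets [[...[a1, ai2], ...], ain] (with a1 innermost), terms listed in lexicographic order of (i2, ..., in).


[[[a1, a2], a3], a4] - [[[a1, a3], a2], a4]

A multilinear Lie element is pinned by a1-initial words (a1 innermost).
Composite bracket: [a4, [a1, [a3, a2]]]
The bracket unfolds into 8 signed words via [a, b] = ab - ba (2^3 = 8).
Coefficients come from the a1-initial words:
  a1a2a3a4 appears with sign +1, giving the term +[[[a1, a2], a3], a4]
  a1a3a2a4 appears with sign -1, giving the term -[[[a1, a3], a2], a4]


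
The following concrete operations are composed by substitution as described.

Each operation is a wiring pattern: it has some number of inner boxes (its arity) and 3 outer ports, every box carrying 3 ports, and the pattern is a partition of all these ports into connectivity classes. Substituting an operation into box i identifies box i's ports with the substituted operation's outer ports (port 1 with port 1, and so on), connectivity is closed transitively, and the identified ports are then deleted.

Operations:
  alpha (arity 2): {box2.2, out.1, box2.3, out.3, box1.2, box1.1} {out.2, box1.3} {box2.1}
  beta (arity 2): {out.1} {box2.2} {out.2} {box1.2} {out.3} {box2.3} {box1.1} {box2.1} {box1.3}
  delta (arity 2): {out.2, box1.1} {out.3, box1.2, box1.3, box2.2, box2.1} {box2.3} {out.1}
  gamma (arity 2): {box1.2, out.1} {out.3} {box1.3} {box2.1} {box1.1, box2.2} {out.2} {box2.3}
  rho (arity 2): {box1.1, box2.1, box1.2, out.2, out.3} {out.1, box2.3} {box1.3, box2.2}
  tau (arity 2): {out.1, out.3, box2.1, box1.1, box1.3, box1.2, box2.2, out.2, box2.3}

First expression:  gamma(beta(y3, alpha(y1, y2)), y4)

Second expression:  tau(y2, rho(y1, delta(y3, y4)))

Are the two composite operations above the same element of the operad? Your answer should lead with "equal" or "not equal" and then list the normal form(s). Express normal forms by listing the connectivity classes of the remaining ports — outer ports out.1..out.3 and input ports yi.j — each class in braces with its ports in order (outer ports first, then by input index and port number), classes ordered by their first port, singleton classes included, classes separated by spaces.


not equal; the first gives {out.1} {out.2} {out.3} {y1.1, y1.2, y2.2, y2.3} {y1.3} {y2.1} {y3.1} {y3.2} {y3.3} {y4.1} {y4.2} {y4.3} and the second {out.1, out.2, out.3, y1.1, y1.2, y2.1, y2.2, y2.3, y3.2, y3.3, y4.1, y4.2} {y1.3, y3.1} {y4.3}

Normal form of the first expression: {out.1} {out.2} {out.3} {y1.1, y1.2, y2.2, y2.3} {y1.3} {y2.1} {y3.1} {y3.2} {y3.3} {y4.1} {y4.2} {y4.3}
Normal form of the second expression: {out.1, out.2, out.3, y1.1, y1.2, y2.1, y2.2, y2.3, y3.2, y3.3, y4.1, y4.2} {y1.3, y3.1} {y4.3}
Distinct normal forms: not equal.
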